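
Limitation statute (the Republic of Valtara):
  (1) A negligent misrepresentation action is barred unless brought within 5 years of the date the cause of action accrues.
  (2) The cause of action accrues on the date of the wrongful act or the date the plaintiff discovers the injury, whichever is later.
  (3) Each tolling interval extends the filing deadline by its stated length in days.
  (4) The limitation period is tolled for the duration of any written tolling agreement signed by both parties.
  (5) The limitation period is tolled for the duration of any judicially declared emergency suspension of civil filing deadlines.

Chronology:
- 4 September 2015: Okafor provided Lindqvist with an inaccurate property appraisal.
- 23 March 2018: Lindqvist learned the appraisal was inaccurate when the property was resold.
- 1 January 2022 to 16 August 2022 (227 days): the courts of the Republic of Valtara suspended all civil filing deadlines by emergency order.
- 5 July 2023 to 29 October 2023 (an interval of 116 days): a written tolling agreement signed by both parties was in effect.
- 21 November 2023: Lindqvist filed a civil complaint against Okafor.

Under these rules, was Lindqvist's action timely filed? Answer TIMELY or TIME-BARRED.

TIMELY

Because discovery on 23 March 2018 post-dates the 4 September 2015 act, accrual under the later-of rule falls on 23 March 2018.
The untolled deadline — 5 years after 23 March 2018 — is 23 March 2023.
The period was tolled for 227 days by the emergency suspension of filing deadlines (1 January 2022 to 16 August 2022), pushing the deadline to 5 November 2023.
The period was tolled for 116 days by the written tolling agreement (5 July 2023 to 29 October 2023), pushing the deadline to 29 February 2024.
Filing on 21 November 2023 beat the 29 February 2024 deadline — the action is timely.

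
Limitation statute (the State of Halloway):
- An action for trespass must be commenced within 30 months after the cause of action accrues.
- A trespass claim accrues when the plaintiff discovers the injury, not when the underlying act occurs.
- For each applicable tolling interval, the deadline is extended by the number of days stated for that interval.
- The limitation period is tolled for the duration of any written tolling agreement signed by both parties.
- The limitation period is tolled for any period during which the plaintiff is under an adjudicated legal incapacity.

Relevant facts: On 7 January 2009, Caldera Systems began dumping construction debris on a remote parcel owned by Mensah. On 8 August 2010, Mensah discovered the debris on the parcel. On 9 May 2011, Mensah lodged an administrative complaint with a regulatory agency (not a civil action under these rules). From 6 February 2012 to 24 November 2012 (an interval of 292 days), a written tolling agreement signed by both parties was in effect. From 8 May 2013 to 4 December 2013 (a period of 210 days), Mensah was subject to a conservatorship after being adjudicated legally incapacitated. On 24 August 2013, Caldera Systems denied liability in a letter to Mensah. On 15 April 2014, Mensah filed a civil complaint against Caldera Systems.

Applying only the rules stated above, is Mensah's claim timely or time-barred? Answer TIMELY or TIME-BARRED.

TIMELY

The claim did not accrue until Mensah discovered the injury on 8 August 2010; the 7 January 2009 act date does not start the clock under the stated rule.
30 months from 8 August 2010 is 8 February 2013.
The period was tolled for 292 days by the written tolling agreement (6 February 2012 to 24 November 2012), pushing the deadline to 27 November 2013.
The plaintiff's legal incapacity from 8 May 2013 to 4 December 2013 tolled the period for 210 days, extending the deadline to 25 June 2014.
None of the other events listed affects the running of the period under the stated rules.
The 15 April 2014 filing precedes the 25 June 2014 deadline; the claim is timely.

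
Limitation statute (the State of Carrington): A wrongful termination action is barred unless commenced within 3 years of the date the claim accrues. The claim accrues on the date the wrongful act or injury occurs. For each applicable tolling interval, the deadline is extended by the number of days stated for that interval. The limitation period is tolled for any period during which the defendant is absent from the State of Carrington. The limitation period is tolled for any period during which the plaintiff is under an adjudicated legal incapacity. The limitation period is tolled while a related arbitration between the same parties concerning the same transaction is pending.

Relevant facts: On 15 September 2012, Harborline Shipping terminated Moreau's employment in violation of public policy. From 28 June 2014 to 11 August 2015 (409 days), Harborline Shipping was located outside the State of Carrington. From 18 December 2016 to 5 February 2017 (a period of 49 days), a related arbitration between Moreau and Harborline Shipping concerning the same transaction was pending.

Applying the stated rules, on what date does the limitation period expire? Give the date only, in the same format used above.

28 October 2016

The limitation period began to run on 15 September 2012.
3 years from 15 September 2012 is 15 September 2015.
The period was tolled for 409 days by the defendant's absence from the jurisdiction (28 June 2014 to 11 August 2015), pushing the deadline to 28 October 2016.
By the time the pending related arbitration began on 18 December 2016, the limitation period had already expired on 28 October 2016; that interval cannot revive it.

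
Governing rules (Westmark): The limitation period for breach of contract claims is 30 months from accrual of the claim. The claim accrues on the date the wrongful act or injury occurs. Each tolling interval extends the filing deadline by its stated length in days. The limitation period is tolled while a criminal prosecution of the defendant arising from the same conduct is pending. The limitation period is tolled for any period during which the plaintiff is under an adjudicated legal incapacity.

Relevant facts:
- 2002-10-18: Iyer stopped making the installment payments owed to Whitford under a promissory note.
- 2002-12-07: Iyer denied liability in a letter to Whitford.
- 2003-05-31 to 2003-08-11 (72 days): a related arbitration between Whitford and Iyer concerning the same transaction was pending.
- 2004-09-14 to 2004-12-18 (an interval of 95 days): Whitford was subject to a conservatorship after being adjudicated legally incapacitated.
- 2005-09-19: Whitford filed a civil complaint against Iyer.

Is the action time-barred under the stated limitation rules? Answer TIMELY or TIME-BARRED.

The claim accrued on 2002-10-18, the date of the act.
The untolled deadline — 30 months after 2002-10-18 — is 2005-04-18.
The plaintiff's legal incapacity from 2004-09-14 to 2004-12-18 tolled the period for 95 days, extending the deadline to 2005-07-22.
The pending related arbitration from 2003-05-31 to 2003-08-11 does not toll the period, because no stated rule makes a pending arbitration a tolling event.
None of the other events listed affects the running of the period under the stated rules.
The 2005-09-19 filing falls after the 2005-07-22 deadline; the claim is time-barred.

TIME-BARRED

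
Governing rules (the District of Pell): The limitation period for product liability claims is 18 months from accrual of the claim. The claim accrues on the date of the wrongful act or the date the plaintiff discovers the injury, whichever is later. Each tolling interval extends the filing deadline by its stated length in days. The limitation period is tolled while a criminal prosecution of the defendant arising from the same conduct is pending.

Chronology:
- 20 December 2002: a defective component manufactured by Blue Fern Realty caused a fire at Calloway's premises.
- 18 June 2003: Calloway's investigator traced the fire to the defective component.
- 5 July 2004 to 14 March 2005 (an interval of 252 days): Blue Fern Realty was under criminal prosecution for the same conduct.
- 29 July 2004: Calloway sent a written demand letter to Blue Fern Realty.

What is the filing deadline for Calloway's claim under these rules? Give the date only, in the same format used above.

27 August 2005

The claim accrued on 18 June 2003 — the later of the 20 December 2002 act and the 18 June 2003 discovery.
Adding the 18 months base period to 18 June 2003 gives a deadline of 18 December 2004, before any tolling.
The period was tolled for 252 days by the pending criminal prosecution (5 July 2004 to 14 March 2005), pushing the deadline to 27 August 2005.
The other events in the timeline have no effect on the limitation period under the stated rules.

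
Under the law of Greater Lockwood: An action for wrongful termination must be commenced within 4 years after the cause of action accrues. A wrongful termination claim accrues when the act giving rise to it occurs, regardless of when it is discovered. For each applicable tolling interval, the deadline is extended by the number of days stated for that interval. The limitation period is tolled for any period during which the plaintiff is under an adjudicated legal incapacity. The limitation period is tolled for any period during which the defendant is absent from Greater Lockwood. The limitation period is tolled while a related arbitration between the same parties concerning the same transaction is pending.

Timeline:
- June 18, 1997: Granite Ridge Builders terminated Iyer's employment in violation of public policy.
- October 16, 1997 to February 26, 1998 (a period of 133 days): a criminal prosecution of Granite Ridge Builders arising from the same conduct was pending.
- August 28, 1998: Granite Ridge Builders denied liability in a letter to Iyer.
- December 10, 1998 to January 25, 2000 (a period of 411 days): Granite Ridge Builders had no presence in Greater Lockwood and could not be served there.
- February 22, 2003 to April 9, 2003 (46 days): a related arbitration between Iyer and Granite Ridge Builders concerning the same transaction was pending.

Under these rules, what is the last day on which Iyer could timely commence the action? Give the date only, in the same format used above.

The claim accrued on June 18, 1997, when the wrongful act occurred.
The untolled deadline — 4 years after June 18, 1997 — is June 18, 2001.
The period was tolled for 411 days by the defendant's absence from the jurisdiction (December 10, 1998 to January 25, 2000), pushing the deadline to August 3, 2002.
By the time the pending related arbitration began on February 22, 2003, the limitation period had already expired on August 3, 2002; that interval cannot revive it.
The pending criminal prosecution from October 16, 1997 to February 26, 1998 does not toll the period, because no stated rule makes a criminal prosecution a tolling event.
The other events in the timeline have no effect on the limitation period under the stated rules.

August 3, 2002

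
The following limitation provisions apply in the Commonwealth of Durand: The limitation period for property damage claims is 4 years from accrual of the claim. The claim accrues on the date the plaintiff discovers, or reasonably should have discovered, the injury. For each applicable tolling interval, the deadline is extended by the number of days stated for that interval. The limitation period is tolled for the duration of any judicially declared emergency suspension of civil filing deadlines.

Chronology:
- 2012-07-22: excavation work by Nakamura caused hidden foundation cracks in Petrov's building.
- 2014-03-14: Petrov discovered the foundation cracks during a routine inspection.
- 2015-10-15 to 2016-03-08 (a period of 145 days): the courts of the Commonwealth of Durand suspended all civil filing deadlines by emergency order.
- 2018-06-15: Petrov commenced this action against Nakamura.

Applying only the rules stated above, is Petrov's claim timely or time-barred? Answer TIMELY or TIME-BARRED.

TIMELY

Under the discovery rule, the claim accrued on 2014-03-14, when Petrov discovered the injury — not on the 2012-07-22 date of the underlying act.
Adding the 4 years base period to 2014-03-14 gives a deadline of 2018-03-14, before any tolling.
The emergency suspension of filing deadlines from 2015-10-15 to 2016-03-08 tolled the period for 145 days, extending the deadline to 2018-08-06.
Filing on 2018-06-15 beat the 2018-08-06 deadline — the action is timely.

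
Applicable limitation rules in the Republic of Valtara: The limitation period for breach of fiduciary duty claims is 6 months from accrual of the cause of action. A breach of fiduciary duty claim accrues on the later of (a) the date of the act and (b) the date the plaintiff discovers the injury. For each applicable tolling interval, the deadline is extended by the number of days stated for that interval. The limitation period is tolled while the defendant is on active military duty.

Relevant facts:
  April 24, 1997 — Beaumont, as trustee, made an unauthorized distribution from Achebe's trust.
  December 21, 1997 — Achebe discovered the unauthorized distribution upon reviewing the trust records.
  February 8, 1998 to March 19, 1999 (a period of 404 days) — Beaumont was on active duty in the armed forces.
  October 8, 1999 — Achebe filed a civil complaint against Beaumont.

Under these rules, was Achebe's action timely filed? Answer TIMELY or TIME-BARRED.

TIME-BARRED

Because discovery on December 21, 1997 post-dates the April 24, 1997 act, accrual under the later-of rule falls on December 21, 1997.
Adding the 6 months base period to December 21, 1997 gives a deadline of June 21, 1998, before any tolling.
The defendant's active military service from February 8, 1998 to March 19, 1999 tolled the period for 404 days, extending the deadline to July 30, 1999.
Filing on October 8, 1999 missed the July 30, 1999 deadline — the action is time-barred.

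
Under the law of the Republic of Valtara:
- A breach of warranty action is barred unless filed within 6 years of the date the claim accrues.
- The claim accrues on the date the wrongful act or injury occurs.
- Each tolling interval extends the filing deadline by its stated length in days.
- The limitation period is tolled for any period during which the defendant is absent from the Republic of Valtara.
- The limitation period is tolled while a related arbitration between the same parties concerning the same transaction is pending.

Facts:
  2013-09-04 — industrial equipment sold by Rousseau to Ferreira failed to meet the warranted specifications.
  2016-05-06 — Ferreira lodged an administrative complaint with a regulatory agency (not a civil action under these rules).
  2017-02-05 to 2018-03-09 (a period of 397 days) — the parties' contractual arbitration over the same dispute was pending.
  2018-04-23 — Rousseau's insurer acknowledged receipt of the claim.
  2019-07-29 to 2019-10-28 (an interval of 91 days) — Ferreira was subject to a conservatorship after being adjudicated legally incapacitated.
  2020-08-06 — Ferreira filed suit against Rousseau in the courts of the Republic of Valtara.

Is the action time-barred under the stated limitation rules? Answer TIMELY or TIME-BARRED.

TIMELY

The limitation period began to run on 2013-09-04.
Adding the 6 years base period to 2013-09-04 gives a deadline of 2019-09-04, before any tolling.
Because the pending related arbitration ran from 2017-02-05 to 2018-03-09, the deadline is extended by 397 days to 2020-10-05.
Although the plaintiff's incapacity ran from 2019-07-29 to 2019-10-28, the stated rules do not make that a tolling event, so it is disregarded.
None of the other events listed affects the running of the period under the stated rules.
Filing on 2020-08-06 beat the 2020-10-05 deadline — the action is timely.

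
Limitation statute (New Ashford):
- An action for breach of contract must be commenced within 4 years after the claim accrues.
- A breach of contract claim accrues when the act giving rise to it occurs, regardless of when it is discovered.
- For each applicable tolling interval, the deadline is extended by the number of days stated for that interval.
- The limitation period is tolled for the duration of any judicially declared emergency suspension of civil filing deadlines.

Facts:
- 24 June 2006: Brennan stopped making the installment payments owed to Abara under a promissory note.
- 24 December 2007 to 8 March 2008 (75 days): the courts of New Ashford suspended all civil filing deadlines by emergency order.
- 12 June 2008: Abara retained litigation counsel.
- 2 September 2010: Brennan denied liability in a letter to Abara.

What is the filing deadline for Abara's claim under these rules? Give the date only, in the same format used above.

The claim accrued on 24 June 2006, when the wrongful act occurred.
Adding the 4 years base period to 24 June 2006 gives a deadline of 24 June 2010, before any tolling.
Because the emergency suspension of filing deadlines ran from 24 December 2007 to 8 March 2008, the deadline is extended by 75 days to 7 September 2010.
Nothing else in the chronology tolls or restarts the period.

7 September 2010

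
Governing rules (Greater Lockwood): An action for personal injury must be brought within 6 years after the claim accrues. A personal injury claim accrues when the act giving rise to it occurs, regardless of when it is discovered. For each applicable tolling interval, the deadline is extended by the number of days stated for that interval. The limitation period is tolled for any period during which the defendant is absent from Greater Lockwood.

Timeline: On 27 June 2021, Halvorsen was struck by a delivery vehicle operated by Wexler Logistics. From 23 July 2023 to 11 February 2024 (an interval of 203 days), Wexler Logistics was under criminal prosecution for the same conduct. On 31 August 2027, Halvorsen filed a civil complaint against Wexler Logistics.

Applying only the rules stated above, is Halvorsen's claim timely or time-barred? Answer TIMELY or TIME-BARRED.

The limitation period began to run on 27 June 2021.
Adding the 6 years base period to 27 June 2021 gives a deadline of 27 June 2027, before any tolling.
No stated provision tolls the period for a criminal prosecution, so the interval from 23 July 2023 to 11 February 2024 has no effect on the deadline.
The 31 August 2027 filing falls after the 27 June 2027 deadline; the claim is time-barred.

TIME-BARRED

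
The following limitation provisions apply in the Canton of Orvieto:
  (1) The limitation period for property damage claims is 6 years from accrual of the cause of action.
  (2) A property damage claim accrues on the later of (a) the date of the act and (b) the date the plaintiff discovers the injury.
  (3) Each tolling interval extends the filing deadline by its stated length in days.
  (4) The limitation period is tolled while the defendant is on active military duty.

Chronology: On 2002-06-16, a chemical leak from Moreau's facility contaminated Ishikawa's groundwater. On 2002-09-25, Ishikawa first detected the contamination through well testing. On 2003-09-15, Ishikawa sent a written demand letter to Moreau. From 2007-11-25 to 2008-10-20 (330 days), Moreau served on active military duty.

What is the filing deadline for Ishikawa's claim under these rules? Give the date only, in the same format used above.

2009-08-21

Because discovery on 2002-09-25 post-dates the 2002-06-16 act, accrual under the later-of rule falls on 2002-09-25.
Adding the 6 years base period to 2002-09-25 gives a deadline of 2008-09-25, before any tolling.
Because the defendant's active military service ran from 2007-11-25 to 2008-10-20, the deadline is extended by 330 days to 2009-08-21.
The other events in the timeline have no effect on the limitation period under the stated rules.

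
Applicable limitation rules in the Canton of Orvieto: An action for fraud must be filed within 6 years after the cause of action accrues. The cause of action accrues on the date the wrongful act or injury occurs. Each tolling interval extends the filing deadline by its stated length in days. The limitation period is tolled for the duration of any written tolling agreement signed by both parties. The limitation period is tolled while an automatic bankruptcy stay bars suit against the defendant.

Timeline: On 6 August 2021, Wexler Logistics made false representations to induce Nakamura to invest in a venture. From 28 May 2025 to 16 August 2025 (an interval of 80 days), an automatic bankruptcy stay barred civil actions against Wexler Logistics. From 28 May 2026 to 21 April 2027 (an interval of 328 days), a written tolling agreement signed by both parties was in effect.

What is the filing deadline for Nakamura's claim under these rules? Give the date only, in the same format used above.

17 September 2028

The claim accrued on 6 August 2021, when the wrongful act occurred.
The untolled deadline — 6 years after 6 August 2021 — is 6 August 2027.
The automatic bankruptcy stay from 28 May 2025 to 16 August 2025 tolled the period for 80 days, extending the deadline to 25 October 2027.
Because the written tolling agreement ran from 28 May 2026 to 21 April 2027, the deadline is extended by 328 days to 17 September 2028.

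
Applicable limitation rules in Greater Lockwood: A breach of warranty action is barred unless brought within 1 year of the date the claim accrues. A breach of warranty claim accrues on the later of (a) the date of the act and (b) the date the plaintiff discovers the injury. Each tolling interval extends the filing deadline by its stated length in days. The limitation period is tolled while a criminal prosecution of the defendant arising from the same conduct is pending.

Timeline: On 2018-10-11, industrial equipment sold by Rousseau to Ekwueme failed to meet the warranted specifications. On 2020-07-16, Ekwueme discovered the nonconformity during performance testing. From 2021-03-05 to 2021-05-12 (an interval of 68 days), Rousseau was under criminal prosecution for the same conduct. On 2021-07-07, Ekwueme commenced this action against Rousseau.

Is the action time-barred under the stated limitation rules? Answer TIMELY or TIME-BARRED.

TIMELY

Because discovery on 2020-07-16 post-dates the 2018-10-11 act, accrual under the later-of rule falls on 2020-07-16.
1 year from 2020-07-16 is 2021-07-16.
The pending criminal prosecution from 2021-03-05 to 2021-05-12 tolled the period for 68 days, extending the deadline to 2021-09-22.
Filing on 2021-07-07 beat the 2021-09-22 deadline — the action is timely.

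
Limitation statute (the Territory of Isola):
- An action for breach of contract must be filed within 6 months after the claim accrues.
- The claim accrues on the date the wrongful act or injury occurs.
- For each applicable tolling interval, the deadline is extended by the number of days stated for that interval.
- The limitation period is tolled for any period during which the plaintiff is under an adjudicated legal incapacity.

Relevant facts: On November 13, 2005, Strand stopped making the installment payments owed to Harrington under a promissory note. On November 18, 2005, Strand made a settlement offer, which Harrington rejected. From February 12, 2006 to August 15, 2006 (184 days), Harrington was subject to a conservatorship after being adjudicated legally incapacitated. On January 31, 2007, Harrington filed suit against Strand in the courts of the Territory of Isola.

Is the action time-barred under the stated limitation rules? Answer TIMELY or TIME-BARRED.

The claim accrued on November 13, 2005, when the wrongful act occurred.
The untolled deadline — 6 months after November 13, 2005 — is May 13, 2006.
The plaintiff's legal incapacity from February 12, 2006 to August 15, 2006 tolled the period for 184 days, extending the deadline to November 13, 2006.
Nothing else in the chronology tolls or restarts the period.
Filing on January 31, 2007 missed the November 13, 2006 deadline — the action is time-barred.

TIME-BARRED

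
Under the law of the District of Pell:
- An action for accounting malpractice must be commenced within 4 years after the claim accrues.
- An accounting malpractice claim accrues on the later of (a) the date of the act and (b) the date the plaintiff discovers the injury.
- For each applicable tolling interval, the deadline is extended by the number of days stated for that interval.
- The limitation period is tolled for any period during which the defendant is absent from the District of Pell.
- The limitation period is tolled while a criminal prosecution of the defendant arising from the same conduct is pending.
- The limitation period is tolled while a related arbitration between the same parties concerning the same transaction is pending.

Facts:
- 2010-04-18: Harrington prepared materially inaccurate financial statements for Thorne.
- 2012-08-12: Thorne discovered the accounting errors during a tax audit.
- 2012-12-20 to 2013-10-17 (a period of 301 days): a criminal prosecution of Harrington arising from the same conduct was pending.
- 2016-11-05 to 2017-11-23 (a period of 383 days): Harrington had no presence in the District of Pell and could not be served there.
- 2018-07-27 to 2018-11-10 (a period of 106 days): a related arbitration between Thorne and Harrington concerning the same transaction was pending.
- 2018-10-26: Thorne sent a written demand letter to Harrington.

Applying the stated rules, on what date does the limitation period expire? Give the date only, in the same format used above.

2018-06-27

The claim accrued on 2012-08-12 — the later of the 2010-04-18 act and the 2012-08-12 discovery.
4 years from 2012-08-12 is 2016-08-12.
The pending criminal prosecution from 2012-12-20 to 2013-10-17 tolled the period for 301 days, extending the deadline to 2017-06-09.
The period was tolled for 383 days by the defendant's absence from the jurisdiction (2016-11-05 to 2017-11-23), pushing the deadline to 2018-06-27.
The pending related arbitration starting 2018-07-27 came too late — the period had run on 2018-06-27 — and so does not extend the deadline.
Nothing else in the chronology tolls or restarts the period.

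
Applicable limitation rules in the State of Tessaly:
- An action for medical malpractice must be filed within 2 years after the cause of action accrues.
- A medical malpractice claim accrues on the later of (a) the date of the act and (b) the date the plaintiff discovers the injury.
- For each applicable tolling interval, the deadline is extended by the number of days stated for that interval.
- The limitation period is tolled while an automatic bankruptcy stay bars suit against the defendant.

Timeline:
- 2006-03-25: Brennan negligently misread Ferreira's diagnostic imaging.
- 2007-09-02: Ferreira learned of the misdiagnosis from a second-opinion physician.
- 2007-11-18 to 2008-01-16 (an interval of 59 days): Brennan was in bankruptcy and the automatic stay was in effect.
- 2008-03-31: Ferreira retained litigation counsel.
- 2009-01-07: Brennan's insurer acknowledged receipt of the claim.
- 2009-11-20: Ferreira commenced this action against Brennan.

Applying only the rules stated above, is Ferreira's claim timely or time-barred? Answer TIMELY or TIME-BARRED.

TIME-BARRED

The claim accrued on 2007-09-02 — the later of the 2006-03-25 act and the 2007-09-02 discovery.
2 years from 2007-09-02 is 2009-09-02.
Because the automatic bankruptcy stay ran from 2007-11-18 to 2008-01-16, the deadline is extended by 59 days to 2009-10-31.
None of the other events listed affects the running of the period under the stated rules.
The 2009-11-20 filing falls after the 2009-10-31 deadline; the claim is time-barred.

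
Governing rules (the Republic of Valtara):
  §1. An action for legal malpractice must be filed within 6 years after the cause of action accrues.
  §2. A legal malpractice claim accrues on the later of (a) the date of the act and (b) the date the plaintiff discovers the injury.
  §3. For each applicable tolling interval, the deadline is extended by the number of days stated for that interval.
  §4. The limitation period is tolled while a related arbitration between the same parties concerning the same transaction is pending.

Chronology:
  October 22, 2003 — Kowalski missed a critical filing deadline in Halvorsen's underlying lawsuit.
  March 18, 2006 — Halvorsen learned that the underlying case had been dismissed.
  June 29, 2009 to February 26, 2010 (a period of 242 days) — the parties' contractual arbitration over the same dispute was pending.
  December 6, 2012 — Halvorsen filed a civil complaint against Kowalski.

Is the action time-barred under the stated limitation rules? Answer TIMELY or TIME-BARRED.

TIME-BARRED

Taking the later of the act (October 22, 2003) and discovery (March 18, 2006), the claim accrued on March 18, 2006.
6 years from March 18, 2006 is March 18, 2012.
Because the pending related arbitration ran from June 29, 2009 to February 26, 2010, the deadline is extended by 242 days to November 15, 2012.
The December 6, 2012 filing falls after the November 15, 2012 deadline; the claim is time-barred.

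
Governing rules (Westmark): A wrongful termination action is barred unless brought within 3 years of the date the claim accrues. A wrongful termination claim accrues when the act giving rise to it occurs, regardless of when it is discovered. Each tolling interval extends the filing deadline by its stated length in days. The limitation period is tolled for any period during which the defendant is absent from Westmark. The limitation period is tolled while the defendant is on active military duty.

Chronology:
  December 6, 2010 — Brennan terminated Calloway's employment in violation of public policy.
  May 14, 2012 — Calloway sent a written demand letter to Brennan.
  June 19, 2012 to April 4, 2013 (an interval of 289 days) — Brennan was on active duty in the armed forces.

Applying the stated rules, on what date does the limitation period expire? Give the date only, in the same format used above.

The claim accrued on December 6, 2010, when the wrongful act occurred.
The untolled deadline — 3 years after December 6, 2010 — is December 6, 2013.
Because the defendant's active military service ran from June 19, 2012 to April 4, 2013, the deadline is extended by 289 days to September 21, 2014.
The other events in the timeline have no effect on the limitation period under the stated rules.

September 21, 2014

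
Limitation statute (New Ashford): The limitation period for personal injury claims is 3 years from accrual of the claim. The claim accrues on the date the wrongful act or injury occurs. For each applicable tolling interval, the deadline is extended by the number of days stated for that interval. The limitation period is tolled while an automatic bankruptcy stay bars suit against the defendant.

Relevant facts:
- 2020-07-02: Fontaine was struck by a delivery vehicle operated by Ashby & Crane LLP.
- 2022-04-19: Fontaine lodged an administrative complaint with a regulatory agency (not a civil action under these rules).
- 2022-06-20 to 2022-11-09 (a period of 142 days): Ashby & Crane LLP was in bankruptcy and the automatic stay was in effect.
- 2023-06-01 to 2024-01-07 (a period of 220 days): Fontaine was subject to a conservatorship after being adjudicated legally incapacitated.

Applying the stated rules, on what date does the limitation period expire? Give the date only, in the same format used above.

2023-11-21

The claim accrued on 2020-07-02, when the wrongful act occurred.
3 years from 2020-07-02 is 2023-07-02.
The automatic bankruptcy stay from 2022-06-20 to 2022-11-09 tolled the period for 142 days, extending the deadline to 2023-11-21.
The plaintiff's legal incapacity from 2023-06-01 to 2024-01-07 does not toll the period, because no stated rule makes the plaintiff's incapacity a tolling event.
Nothing else in the chronology tolls or restarts the period.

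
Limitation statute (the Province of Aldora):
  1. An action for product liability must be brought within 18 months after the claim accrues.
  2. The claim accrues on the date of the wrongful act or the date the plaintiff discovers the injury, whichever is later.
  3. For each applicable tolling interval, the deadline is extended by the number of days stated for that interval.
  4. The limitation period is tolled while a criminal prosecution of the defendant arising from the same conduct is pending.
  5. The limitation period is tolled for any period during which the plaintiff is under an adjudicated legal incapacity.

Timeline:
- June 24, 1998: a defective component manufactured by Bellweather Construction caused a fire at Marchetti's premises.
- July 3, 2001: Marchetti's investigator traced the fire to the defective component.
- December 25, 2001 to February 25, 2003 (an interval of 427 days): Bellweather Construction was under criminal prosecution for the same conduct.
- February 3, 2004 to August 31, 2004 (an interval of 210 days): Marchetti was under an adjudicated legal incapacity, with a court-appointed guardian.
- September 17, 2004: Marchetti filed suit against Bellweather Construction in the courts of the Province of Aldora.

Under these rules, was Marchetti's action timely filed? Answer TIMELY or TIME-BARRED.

Taking the later of the act (June 24, 1998) and discovery (July 3, 2001), the claim accrued on July 3, 2001.
Adding the 18 months base period to July 3, 2001 gives a deadline of January 3, 2003, before any tolling.
Because the pending criminal prosecution ran from December 25, 2001 to February 25, 2003, the deadline is extended by 427 days to March 5, 2004.
Because the plaintiff's legal incapacity ran from February 3, 2004 to August 31, 2004, the deadline is extended by 210 days to October 1, 2004.
Marchetti filed on September 17, 2004, before the October 1, 2004 deadline, so the action is timely.

TIMELY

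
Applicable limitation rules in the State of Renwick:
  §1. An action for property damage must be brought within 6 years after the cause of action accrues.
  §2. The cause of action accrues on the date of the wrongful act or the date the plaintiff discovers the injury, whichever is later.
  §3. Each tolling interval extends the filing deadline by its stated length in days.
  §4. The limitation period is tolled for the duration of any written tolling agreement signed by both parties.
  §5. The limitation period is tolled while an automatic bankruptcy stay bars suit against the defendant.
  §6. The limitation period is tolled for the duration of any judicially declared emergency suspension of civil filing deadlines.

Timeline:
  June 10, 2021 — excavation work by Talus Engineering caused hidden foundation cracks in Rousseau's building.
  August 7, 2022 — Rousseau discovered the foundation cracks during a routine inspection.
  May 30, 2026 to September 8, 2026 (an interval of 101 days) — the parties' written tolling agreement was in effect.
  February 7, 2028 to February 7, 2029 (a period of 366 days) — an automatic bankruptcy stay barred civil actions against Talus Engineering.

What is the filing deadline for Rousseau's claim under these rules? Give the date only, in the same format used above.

Because discovery on August 7, 2022 post-dates the June 10, 2021 act, accrual under the later-of rule falls on August 7, 2022.
6 years from August 7, 2022 is August 7, 2028.
The period was tolled for 101 days by the written tolling agreement (May 30, 2026 to September 8, 2026), pushing the deadline to November 16, 2028.
Because the automatic bankruptcy stay ran from February 7, 2028 to February 7, 2029, the deadline is extended by 366 days to November 17, 2029.

November 17, 2029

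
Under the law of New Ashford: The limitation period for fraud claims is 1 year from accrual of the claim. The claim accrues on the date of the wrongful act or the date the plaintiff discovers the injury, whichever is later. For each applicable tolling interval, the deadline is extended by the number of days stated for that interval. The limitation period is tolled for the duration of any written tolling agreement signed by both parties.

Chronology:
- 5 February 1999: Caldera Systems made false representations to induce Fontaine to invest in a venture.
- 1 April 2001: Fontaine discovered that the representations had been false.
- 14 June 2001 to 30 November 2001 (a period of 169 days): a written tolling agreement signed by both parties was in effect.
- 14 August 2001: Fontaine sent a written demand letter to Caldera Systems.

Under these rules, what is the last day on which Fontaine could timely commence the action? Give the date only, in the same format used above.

17 September 2002

The claim accrued on 1 April 2001 — the later of the 5 February 1999 act and the 1 April 2001 discovery.
The untolled deadline — 1 year after 1 April 2001 — is 1 April 2002.
The written tolling agreement from 14 June 2001 to 30 November 2001 tolled the period for 169 days, extending the deadline to 17 September 2002.
Nothing else in the chronology tolls or restarts the period.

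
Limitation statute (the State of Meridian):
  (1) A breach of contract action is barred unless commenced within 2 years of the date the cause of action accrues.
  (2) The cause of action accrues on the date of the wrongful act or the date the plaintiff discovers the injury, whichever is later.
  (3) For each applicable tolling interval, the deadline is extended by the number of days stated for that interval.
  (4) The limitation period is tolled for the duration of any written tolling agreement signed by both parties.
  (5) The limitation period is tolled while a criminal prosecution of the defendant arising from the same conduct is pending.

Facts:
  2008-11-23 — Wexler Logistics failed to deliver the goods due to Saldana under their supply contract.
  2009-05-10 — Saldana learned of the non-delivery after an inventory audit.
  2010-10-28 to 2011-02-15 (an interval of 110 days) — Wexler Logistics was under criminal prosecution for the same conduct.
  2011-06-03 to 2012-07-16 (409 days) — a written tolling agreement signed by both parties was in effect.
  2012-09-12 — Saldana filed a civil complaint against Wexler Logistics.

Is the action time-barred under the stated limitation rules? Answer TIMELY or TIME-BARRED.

Taking the later of the act (2008-11-23) and discovery (2009-05-10), the claim accrued on 2009-05-10.
2 years from 2009-05-10 is 2011-05-10.
Because the pending criminal prosecution ran from 2010-10-28 to 2011-02-15, the deadline is extended by 110 days to 2011-08-28.
The period was tolled for 409 days by the written tolling agreement (2011-06-03 to 2012-07-16), pushing the deadline to 2012-10-10.
Filing on 2012-09-12 beat the 2012-10-10 deadline — the action is timely.

TIMELY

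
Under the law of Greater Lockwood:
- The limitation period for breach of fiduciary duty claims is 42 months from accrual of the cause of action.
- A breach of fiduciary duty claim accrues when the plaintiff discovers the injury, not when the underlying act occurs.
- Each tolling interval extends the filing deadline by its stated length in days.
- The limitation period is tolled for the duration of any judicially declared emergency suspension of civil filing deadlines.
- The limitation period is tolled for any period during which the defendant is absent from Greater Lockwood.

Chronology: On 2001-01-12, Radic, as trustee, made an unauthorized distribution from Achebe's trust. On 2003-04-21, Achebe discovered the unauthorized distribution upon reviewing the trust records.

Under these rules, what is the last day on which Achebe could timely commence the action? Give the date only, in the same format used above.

2006-10-21

Accrual is tied to discovery, so the period began on 2003-04-21 rather than on 2001-01-12 when the act occurred.
Adding the 42 months base period to 2003-04-21 gives a deadline of 2006-10-21, before any tolling.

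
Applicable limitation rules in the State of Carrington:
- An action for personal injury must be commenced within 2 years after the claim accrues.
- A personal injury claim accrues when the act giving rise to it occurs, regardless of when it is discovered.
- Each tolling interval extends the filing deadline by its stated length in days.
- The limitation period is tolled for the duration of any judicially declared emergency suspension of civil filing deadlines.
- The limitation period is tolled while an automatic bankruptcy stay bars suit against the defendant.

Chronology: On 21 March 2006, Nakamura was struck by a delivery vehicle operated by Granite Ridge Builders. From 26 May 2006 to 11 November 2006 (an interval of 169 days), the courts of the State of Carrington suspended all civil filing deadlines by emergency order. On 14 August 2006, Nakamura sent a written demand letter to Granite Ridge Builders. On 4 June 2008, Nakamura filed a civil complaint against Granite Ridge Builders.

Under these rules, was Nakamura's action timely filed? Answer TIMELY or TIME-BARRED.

TIMELY

The claim accrued on 21 March 2006, when the wrongful act occurred.
2 years from 21 March 2006 is 21 March 2008.
Because the emergency suspension of filing deadlines ran from 26 May 2006 to 11 November 2006, the deadline is extended by 169 days to 6 September 2008.
Nothing else in the chronology tolls or restarts the period.
Nakamura filed on 4 June 2008, before the 6 September 2008 deadline, so the action is timely.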